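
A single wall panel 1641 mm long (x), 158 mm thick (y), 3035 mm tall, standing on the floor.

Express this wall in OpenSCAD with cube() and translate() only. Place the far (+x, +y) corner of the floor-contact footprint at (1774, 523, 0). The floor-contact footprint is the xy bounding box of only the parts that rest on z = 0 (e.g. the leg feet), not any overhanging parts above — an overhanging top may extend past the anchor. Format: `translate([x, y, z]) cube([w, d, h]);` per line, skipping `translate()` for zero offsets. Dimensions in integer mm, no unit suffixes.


translate([133, 365, 0]) cube([1641, 158, 3035]);


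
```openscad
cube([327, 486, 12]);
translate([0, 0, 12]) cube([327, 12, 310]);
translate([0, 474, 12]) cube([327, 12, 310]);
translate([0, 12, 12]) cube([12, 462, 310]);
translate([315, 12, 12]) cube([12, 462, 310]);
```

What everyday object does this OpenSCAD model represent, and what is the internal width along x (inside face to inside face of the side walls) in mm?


An open box. The internal width is 303 mm.

A 327×486 base slab with four walls standing on it — an open box. The base is 327 mm wide and the walls are 12 mm thick, so the internal width is 327 − 2 × 12 = 303 mm.


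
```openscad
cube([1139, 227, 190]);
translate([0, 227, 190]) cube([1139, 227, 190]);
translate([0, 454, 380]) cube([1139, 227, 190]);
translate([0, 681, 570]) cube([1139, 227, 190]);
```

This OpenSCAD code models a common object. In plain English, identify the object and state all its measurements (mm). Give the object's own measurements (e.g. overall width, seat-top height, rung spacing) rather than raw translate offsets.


A straight staircase of 4 solid steps. Each step is 1139 mm wide (x), 227 mm deep (y, the going) and 190 mm tall (the rise). The first step rests on the floor; each subsequent step sits one going further in +y and one rise higher in +z, directly behind and above the previous step with no overlap.


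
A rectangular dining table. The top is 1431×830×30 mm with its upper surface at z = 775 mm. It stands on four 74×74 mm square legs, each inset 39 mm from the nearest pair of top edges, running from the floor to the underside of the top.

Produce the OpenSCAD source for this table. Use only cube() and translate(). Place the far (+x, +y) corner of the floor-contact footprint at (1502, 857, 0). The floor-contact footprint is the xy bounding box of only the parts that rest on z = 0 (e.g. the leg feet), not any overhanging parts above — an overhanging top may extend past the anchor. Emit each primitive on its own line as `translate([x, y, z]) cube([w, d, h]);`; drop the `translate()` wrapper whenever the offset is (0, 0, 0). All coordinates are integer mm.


// leg_h = 775 - 30 = 745
translate([110, 66, 745]) cube([1431, 830, 30]);
translate([149, 105, 0]) cube([74, 74, 745]);
translate([1428, 105, 0]) cube([74, 74, 745]);
translate([149, 783, 0]) cube([74, 74, 745]);
translate([1428, 783, 0]) cube([74, 74, 745]);


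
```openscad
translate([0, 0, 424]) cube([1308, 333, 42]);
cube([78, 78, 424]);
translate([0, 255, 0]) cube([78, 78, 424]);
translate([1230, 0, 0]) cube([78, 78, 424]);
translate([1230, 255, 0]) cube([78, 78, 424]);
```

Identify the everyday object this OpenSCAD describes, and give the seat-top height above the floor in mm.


A bench. The seat-top height is 466 mm.

A long slab on four corner posts — a bench. The slab sits at z = 424 with thickness 42, so the top is 424 + 42 = 466 mm.


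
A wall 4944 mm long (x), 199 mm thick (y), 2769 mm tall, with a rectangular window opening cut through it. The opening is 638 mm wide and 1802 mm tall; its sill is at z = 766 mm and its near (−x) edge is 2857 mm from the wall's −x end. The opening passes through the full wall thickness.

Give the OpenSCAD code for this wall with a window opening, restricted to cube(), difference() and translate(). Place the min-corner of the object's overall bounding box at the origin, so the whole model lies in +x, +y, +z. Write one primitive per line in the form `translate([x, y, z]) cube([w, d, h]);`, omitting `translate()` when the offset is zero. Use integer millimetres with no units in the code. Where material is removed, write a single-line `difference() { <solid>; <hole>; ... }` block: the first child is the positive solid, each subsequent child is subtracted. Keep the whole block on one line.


difference() { cube([4944, 199, 2769]); translate([2857, 0, 766]) cube([638, 199, 1802]); }


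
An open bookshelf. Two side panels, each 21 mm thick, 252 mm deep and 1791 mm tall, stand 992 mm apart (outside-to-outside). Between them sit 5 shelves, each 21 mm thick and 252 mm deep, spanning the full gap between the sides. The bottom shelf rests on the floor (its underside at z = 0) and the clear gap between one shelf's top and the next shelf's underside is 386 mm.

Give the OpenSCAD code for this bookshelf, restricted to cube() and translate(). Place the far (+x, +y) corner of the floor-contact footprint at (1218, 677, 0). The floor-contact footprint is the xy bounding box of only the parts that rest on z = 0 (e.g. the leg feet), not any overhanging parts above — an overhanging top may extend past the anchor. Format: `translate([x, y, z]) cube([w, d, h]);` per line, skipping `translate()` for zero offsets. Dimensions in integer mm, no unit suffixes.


translate([226, 425, 0]) cube([21, 252, 1791]);
translate([1197, 425, 0]) cube([21, 252, 1791]);
translate([247, 425, 0]) cube([950, 252, 21]);
translate([247, 425, 407]) cube([950, 252, 21]);
translate([247, 425, 814]) cube([950, 252, 21]);
translate([247, 425, 1221]) cube([950, 252, 21]);
translate([247, 425, 1628]) cube([950, 252, 21]);


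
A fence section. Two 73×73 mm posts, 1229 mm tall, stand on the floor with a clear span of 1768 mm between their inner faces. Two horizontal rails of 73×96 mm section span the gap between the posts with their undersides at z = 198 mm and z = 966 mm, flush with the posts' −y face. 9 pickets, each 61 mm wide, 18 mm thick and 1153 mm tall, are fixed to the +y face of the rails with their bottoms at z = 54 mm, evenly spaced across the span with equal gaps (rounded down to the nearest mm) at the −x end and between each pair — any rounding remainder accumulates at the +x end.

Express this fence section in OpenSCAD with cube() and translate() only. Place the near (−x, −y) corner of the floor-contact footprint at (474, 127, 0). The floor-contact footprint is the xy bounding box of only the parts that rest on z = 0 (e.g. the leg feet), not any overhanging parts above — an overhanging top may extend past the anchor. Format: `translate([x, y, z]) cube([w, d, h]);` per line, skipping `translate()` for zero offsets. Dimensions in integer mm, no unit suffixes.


translate([474, 127, 0]) cube([73, 73, 1229]);
translate([2315, 127, 0]) cube([73, 73, 1229]);
translate([547, 127, 198]) cube([1768, 73, 96]);
translate([547, 127, 966]) cube([1768, 73, 96]);
translate([668, 200, 54]) cube([61, 18, 1153]);
translate([850, 200, 54]) cube([61, 18, 1153]);
translate([1032, 200, 54]) cube([61, 18, 1153]);
translate([1214, 200, 54]) cube([61, 18, 1153]);
translate([1396, 200, 54]) cube([61, 18, 1153]);
translate([1578, 200, 54]) cube([61, 18, 1153]);
translate([1760, 200, 54]) cube([61, 18, 1153]);
translate([1942, 200, 54]) cube([61, 18, 1153]);
translate([2124, 200, 54]) cube([61, 18, 1153]);


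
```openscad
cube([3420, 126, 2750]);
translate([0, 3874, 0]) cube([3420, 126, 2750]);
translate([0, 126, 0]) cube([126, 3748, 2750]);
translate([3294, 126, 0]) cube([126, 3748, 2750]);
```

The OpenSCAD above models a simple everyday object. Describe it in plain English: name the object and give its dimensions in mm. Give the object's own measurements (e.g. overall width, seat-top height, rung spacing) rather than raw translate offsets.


The wall frame of a small rectangular building: four walls, each 2750 mm tall and 126 mm thick, enclosing a footprint 3420 mm (x) by 4000 mm (y) outside-to-outside, with no floor or roof. The front and back walls (the −y and +y sides) span the full width; the two side walls fit between them.


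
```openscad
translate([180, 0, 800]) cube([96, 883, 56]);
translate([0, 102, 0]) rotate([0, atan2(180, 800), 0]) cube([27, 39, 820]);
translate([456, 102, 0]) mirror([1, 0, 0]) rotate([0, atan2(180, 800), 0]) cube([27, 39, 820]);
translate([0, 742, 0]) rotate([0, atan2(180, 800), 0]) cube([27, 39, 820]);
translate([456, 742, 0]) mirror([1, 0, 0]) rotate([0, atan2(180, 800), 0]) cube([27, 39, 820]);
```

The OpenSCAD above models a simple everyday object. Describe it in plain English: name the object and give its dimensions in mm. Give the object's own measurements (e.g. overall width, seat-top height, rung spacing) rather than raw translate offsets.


A sawhorse. A 96×883×56 mm beam (x, y, z) sits on two A-frame leg pairs. Each pair is two raked legs of 27×39 mm section (39 mm along y) splaying symmetrically in x. Each leg rises 800 mm vertically over 180 mm of horizontal reach and is 820 mm long along its own axis. Every leg's outer bottom edge rests on the floor and its outer top edge meets a bottom edge of the beam — the left legs (tilting toward +x) meet the beam's −x bottom edge, the right legs (their mirror images, tilting toward −x) meet its +x bottom edge — so the leg tops tuck under the beam, the beam's underside is 800 mm above the floor, and the feet are 456 mm apart outside-to-outside with the beam centred between them. The two leg pairs are set in 102 mm from either end of the beam.


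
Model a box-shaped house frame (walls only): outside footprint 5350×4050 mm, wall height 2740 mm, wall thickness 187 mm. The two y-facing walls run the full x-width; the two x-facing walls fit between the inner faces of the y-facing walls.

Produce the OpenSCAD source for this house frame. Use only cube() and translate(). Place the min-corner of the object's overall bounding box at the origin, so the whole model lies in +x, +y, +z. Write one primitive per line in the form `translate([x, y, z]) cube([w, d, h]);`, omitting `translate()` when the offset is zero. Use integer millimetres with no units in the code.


cube([5350, 187, 2740]);
translate([0, 3863, 0]) cube([5350, 187, 2740]);
translate([0, 187, 0]) cube([187, 3676, 2740]);
translate([5163, 187, 0]) cube([187, 3676, 2740]);


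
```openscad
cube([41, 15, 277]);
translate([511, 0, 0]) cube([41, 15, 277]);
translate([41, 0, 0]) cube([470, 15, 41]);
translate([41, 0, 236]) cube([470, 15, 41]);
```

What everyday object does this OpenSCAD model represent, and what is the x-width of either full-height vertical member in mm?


A picture frame. The border width is 41 mm.

Four thin pieces enclosing a rectangular opening — a picture frame. The two full-height stiles are 277 mm tall; the top rail sits at z = 236 and is 41 mm tall, so the border above the opening is 277 − 236 = 41 mm, matching the stile x-width.


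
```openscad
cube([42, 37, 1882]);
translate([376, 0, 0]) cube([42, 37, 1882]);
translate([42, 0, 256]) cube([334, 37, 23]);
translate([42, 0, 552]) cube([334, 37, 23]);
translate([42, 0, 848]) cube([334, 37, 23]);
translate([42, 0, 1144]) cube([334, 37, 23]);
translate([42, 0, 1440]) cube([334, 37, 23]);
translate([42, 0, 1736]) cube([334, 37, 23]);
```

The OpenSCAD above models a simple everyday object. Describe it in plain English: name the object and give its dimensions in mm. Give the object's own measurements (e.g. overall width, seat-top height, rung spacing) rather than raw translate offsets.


A straight ladder. Two 42×37 mm vertical rails, 1882 mm tall, stand 418 mm apart (outside-to-outside) with their front faces coplanar on the −y side. 6 rungs, each 37 mm deep and 23 mm tall, span between the inner faces of the rails, front faces flush with the rails. The lowest rung's underside is at z = 256 mm and rungs are spaced 296 mm apart (underside to underside).


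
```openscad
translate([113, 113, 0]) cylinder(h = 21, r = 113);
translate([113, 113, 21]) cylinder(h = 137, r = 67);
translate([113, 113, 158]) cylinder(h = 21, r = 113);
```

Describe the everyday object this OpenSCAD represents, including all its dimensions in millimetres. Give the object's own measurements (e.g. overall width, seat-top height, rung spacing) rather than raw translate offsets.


A spool: two coaxial disc flanges of radius 113 mm and thickness 21 mm, joined by a core cylinder of radius 67 mm and height 137 mm. The lower flange rests on z = 0 and the three cylinders share a vertical axis.


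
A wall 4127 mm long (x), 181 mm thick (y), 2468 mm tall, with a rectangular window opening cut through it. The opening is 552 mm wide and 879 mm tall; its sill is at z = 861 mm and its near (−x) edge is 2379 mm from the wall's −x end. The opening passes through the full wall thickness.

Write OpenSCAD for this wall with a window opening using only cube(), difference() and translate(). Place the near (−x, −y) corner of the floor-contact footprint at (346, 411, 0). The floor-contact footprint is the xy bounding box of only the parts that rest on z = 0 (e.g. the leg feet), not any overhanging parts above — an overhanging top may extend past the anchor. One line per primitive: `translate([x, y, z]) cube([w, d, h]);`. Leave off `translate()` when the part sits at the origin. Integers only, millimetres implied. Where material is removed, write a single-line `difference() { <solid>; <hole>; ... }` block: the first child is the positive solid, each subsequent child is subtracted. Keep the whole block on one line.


difference() { translate([346, 411, 0]) cube([4127, 181, 2468]); translate([2725, 411, 861]) cube([552, 181, 879]); }


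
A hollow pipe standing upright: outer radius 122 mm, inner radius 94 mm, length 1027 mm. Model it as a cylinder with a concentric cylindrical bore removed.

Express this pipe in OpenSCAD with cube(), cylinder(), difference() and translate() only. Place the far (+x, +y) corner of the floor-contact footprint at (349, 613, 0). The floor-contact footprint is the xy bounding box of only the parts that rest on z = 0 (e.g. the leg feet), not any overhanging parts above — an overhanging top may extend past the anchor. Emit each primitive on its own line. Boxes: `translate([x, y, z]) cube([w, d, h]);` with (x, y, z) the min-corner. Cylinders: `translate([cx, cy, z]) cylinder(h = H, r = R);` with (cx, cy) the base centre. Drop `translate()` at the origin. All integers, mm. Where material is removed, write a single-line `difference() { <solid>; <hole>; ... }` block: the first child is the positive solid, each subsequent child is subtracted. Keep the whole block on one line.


difference() { translate([227, 491, 0]) cylinder(h = 1027, r = 122); translate([227, 491, 0]) cylinder(h = 1027, r = 94); }


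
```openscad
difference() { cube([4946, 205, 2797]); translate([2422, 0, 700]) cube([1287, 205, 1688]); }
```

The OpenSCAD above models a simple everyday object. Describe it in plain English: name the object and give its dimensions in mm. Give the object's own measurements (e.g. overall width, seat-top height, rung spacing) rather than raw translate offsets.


A wall 4946 mm long (x), 205 mm thick (y), 2797 mm tall, with a rectangular window opening cut through it. The opening is 1287 mm wide and 1688 mm tall; its sill is at z = 700 mm and its near (−x) edge is 2422 mm from the wall's −x end. The opening passes through the full wall thickness.


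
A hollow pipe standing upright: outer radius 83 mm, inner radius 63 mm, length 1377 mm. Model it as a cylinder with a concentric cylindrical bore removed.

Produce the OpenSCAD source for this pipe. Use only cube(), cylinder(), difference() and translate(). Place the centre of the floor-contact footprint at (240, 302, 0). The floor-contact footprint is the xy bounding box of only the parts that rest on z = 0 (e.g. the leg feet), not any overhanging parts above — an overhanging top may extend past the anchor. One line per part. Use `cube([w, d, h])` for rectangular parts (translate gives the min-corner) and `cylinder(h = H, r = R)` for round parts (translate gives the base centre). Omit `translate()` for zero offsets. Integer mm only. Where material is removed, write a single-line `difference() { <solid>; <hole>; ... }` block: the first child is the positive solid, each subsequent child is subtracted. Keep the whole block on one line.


difference() { translate([240, 302, 0]) cylinder(h = 1377, r = 83); translate([240, 302, 0]) cylinder(h = 1377, r = 63); }


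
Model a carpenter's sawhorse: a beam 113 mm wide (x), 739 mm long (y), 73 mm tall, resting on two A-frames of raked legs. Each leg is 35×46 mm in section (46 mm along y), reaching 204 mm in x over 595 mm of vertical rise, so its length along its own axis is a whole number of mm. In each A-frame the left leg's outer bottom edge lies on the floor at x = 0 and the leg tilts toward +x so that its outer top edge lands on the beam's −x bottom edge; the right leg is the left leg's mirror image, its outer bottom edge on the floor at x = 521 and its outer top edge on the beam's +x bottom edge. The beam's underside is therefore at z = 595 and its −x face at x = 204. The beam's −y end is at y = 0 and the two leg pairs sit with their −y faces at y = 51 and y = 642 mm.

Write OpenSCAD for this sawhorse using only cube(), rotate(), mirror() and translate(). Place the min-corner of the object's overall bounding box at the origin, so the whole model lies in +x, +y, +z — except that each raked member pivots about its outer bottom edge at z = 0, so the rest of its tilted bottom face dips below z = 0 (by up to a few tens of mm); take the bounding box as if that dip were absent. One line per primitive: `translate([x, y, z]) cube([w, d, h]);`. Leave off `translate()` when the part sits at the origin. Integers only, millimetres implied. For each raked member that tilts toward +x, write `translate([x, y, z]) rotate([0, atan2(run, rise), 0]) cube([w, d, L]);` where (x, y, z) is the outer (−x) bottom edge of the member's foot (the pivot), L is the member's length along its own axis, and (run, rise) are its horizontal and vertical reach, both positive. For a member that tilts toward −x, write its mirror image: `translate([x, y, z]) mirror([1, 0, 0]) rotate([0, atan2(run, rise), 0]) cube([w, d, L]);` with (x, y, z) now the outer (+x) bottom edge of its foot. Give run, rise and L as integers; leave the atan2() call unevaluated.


translate([204, 0, 595]) cube([113, 739, 73]);
translate([0, 51, 0]) rotate([0, atan2(204, 595), 0]) cube([35, 46, 629]);
translate([521, 51, 0]) mirror([1, 0, 0]) rotate([0, atan2(204, 595), 0]) cube([35, 46, 629]);
translate([0, 642, 0]) rotate([0, atan2(204, 595), 0]) cube([35, 46, 629]);
translate([521, 642, 0]) mirror([1, 0, 0]) rotate([0, atan2(204, 595), 0]) cube([35, 46, 629]);


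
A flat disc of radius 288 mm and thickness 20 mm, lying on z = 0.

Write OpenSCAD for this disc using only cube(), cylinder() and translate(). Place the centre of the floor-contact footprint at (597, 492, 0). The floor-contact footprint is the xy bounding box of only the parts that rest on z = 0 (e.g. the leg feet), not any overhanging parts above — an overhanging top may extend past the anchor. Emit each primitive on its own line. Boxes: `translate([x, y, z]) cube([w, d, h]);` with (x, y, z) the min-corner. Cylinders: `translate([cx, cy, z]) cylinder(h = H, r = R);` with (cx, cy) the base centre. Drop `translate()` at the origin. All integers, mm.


translate([597, 492, 0]) cylinder(h = 20, r = 288);


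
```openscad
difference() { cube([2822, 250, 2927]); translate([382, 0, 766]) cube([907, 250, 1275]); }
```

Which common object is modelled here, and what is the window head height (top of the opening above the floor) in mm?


A wall with a window opening. The window head height is 2041 mm.

A wall with a rectangular opening subtracted — a window. Sill at z = 766, opening 1275 mm tall, so the head is at 766 + 1275 = 2041 mm.


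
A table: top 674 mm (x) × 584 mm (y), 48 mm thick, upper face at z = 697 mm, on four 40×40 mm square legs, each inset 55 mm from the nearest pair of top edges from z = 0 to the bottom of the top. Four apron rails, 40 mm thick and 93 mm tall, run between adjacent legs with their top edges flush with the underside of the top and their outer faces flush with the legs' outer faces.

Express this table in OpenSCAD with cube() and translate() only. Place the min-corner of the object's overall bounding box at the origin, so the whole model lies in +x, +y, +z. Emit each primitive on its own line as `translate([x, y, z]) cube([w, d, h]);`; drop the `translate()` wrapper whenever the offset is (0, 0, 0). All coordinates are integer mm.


translate([0, 0, 649]) cube([674, 584, 48]);
translate([55, 55, 0]) cube([40, 40, 649]);
translate([579, 55, 0]) cube([40, 40, 649]);
translate([55, 489, 0]) cube([40, 40, 649]);
translate([579, 489, 0]) cube([40, 40, 649]);
translate([95, 55, 556]) cube([484, 40, 93]);
translate([95, 489, 556]) cube([484, 40, 93]);
translate([55, 95, 556]) cube([40, 394, 93]);
translate([579, 95, 556]) cube([40, 394, 93]);


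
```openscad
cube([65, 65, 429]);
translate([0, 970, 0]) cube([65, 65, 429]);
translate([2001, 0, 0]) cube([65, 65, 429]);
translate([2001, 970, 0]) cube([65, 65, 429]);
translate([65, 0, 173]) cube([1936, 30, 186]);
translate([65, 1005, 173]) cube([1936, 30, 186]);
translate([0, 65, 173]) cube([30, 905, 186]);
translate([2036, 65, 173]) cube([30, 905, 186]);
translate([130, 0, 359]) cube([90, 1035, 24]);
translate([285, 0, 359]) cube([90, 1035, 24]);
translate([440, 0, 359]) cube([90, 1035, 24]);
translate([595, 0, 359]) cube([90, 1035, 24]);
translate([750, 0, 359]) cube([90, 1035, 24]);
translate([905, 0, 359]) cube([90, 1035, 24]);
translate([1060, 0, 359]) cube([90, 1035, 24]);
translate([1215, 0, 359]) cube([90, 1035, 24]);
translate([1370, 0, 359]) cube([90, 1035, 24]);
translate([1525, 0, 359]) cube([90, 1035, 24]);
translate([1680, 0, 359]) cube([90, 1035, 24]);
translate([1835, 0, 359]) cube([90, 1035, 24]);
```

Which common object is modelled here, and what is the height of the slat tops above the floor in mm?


A bed frame. The slat-top height is 383 mm.

Four posts, four rails, and a row of slats — a bed frame. Slats sit on the rails at z = 173 + 186 = 359; with slat thickness 24, the top is 383 mm.


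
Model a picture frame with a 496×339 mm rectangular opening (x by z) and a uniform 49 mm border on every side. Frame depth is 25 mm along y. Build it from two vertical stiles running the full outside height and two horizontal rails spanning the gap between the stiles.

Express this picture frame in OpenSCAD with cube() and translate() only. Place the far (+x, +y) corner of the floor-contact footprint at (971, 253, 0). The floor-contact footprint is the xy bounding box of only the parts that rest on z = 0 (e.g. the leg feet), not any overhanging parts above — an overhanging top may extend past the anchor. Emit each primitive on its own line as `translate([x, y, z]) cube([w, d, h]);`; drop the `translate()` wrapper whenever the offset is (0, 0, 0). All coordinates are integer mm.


translate([377, 228, 0]) cube([49, 25, 437]);
translate([922, 228, 0]) cube([49, 25, 437]);
translate([426, 228, 0]) cube([496, 25, 49]);
translate([426, 228, 388]) cube([496, 25, 49]);


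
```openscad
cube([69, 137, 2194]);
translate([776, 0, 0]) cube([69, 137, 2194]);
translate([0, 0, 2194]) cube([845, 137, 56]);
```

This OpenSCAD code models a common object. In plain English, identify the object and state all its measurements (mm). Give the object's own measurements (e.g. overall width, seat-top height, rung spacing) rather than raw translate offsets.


A door frame. The clear opening is 707 mm wide and 2194 mm high. Two 69 mm wide jambs, 137 mm deep, stand either side of the opening from the floor to the top of the opening. A 56 mm thick head sits across the top of both jambs, spanning the full outside width of the frame.


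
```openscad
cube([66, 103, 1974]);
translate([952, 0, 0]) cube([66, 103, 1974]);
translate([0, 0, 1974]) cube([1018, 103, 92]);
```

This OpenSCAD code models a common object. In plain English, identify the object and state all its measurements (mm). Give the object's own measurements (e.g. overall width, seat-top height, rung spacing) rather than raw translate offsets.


A door frame. The clear opening is 886 mm wide and 1974 mm high. Two 66 mm wide jambs, 103 mm deep, stand either side of the opening from the floor to the top of the opening. A 92 mm thick head sits across the top of both jambs, spanning the full outside width of the frame.


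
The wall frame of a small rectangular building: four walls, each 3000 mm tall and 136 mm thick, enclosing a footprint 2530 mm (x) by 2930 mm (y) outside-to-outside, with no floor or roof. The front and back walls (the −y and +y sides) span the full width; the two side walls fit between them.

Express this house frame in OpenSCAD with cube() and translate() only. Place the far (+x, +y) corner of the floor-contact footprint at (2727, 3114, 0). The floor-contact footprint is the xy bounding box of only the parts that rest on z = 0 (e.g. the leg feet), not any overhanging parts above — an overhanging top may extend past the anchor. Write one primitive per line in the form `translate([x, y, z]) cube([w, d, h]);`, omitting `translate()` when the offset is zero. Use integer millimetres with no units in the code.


translate([197, 184, 0]) cube([2530, 136, 3000]);
translate([197, 2978, 0]) cube([2530, 136, 3000]);
translate([197, 320, 0]) cube([136, 2658, 3000]);
translate([2591, 320, 0]) cube([136, 2658, 3000]);


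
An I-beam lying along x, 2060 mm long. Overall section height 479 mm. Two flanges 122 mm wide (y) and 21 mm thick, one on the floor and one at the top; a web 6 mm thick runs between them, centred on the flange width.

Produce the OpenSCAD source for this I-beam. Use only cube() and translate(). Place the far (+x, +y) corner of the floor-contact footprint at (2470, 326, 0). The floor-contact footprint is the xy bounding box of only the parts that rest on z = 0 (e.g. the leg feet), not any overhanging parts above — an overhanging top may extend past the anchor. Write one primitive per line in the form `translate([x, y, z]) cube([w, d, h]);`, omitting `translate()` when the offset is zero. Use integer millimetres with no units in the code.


translate([410, 204, 0]) cube([2060, 122, 21]);
translate([410, 262, 21]) cube([2060, 6, 437]);
translate([410, 204, 458]) cube([2060, 122, 21]);


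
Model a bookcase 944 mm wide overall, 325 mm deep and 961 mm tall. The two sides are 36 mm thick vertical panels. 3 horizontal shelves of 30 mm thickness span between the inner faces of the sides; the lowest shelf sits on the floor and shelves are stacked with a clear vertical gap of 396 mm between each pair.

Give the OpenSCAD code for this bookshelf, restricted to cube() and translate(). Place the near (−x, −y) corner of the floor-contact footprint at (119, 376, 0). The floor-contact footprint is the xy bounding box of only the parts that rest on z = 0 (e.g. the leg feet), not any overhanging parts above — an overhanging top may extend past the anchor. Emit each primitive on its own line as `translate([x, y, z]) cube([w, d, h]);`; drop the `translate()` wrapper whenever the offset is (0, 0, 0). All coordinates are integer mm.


translate([119, 376, 0]) cube([36, 325, 961]);
translate([1027, 376, 0]) cube([36, 325, 961]);
translate([155, 376, 0]) cube([872, 325, 30]);
translate([155, 376, 426]) cube([872, 325, 30]);
translate([155, 376, 852]) cube([872, 325, 30]);


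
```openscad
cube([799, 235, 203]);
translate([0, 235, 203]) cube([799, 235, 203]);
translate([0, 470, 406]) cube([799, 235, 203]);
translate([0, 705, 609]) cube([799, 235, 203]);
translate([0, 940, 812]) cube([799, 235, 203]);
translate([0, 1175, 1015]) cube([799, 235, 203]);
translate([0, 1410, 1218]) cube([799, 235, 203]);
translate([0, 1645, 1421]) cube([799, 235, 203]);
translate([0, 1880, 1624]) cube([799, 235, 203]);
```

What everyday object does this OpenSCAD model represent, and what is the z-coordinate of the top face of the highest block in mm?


A staircase. The total rise is 1827 mm.

9 identical blocks, each offset up and back from the previous — a staircase. Each step is 203 mm tall and there are 9 of them, so the total rise is 9 × 203 = 1827 mm.


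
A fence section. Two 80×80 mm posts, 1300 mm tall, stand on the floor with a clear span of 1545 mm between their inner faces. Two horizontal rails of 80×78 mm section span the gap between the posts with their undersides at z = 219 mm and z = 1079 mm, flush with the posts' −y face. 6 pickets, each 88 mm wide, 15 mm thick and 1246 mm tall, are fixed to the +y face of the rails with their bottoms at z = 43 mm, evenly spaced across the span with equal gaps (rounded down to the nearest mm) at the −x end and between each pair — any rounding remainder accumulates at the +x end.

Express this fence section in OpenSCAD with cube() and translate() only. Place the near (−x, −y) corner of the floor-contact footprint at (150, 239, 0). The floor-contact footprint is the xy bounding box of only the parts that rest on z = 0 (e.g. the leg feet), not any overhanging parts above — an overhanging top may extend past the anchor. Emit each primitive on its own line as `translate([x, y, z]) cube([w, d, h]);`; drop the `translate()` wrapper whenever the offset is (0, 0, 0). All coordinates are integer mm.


translate([150, 239, 0]) cube([80, 80, 1300]);
translate([1775, 239, 0]) cube([80, 80, 1300]);
translate([230, 239, 219]) cube([1545, 80, 78]);
translate([230, 239, 1079]) cube([1545, 80, 78]);
translate([375, 319, 43]) cube([88, 15, 1246]);
translate([608, 319, 43]) cube([88, 15, 1246]);
translate([841, 319, 43]) cube([88, 15, 1246]);
translate([1074, 319, 43]) cube([88, 15, 1246]);
translate([1307, 319, 43]) cube([88, 15, 1246]);
translate([1540, 319, 43]) cube([88, 15, 1246]);


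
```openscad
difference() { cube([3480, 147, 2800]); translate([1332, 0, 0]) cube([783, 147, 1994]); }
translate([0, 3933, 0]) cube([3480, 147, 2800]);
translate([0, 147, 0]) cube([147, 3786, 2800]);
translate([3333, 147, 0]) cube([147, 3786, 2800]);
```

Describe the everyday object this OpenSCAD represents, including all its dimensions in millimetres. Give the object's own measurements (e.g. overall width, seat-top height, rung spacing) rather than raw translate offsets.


A single room: four walls, each 2800 mm tall and 147 mm thick, enclosing an outside footprint 3480×4080 mm (x × y), no floor or roof. The front and back walls (−y and +y sides) run the full x-width; the side walls fit between their inner faces. A door opening 783 mm wide and 1994 mm tall is cut through the front wall from the floor up, its −x edge 1332 mm from the wall's −x end.


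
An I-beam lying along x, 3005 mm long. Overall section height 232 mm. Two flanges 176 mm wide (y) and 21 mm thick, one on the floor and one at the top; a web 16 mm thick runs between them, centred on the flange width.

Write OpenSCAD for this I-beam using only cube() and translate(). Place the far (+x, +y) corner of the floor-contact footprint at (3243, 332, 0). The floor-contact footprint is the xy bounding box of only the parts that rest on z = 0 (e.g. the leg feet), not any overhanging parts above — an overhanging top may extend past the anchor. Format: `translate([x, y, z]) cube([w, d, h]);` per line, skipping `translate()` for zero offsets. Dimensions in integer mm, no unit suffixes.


translate([238, 156, 0]) cube([3005, 176, 21]);
translate([238, 236, 21]) cube([3005, 16, 190]);
translate([238, 156, 211]) cube([3005, 176, 21]);


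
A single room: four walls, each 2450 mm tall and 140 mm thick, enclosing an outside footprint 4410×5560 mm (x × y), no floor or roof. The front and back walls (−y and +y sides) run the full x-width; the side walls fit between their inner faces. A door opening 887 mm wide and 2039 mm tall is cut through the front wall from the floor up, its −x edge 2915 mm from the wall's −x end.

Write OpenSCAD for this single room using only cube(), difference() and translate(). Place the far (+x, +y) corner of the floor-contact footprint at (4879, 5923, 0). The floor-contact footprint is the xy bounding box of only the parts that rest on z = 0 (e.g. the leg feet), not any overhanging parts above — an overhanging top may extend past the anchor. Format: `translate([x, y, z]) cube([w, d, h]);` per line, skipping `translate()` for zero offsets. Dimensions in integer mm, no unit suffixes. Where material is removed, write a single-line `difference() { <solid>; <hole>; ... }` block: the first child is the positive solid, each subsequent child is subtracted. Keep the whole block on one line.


difference() { translate([469, 363, 0]) cube([4410, 140, 2450]); translate([3384, 363, 0]) cube([887, 140, 2039]); }
translate([469, 5783, 0]) cube([4410, 140, 2450]);
translate([469, 503, 0]) cube([140, 5280, 2450]);
translate([4739, 503, 0]) cube([140, 5280, 2450]);


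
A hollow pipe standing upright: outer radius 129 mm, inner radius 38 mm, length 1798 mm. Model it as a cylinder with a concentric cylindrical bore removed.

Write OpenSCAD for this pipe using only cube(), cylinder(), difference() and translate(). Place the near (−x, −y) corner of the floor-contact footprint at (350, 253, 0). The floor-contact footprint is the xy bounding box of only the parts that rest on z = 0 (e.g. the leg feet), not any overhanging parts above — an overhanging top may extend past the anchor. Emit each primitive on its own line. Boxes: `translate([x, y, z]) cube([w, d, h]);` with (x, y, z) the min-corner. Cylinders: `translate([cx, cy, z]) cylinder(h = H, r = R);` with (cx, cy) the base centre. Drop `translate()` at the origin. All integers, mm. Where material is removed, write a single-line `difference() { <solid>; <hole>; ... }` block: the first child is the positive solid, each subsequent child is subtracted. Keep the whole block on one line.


difference() { translate([479, 382, 0]) cylinder(h = 1798, r = 129); translate([479, 382, 0]) cylinder(h = 1798, r = 38); }


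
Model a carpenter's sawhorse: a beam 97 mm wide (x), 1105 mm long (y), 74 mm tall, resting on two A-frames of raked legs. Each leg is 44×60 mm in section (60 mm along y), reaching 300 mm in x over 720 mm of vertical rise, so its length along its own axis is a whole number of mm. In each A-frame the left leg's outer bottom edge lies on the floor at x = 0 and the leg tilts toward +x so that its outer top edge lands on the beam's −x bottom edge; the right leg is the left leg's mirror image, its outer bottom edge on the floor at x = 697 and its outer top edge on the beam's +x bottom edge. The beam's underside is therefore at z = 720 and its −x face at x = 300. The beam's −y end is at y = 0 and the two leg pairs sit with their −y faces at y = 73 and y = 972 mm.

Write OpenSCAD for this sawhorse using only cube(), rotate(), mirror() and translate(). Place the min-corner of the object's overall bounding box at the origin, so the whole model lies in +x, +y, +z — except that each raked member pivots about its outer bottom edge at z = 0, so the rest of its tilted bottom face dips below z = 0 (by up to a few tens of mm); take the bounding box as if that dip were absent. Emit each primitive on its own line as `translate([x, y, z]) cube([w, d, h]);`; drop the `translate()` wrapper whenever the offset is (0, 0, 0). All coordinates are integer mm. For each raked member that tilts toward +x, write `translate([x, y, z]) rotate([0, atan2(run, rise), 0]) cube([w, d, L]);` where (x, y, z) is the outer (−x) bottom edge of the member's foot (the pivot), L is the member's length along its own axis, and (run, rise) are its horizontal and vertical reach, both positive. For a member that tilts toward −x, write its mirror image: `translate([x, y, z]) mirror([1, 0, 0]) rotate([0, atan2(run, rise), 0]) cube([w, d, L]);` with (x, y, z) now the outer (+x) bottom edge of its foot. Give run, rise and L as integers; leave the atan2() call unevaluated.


translate([300, 0, 720]) cube([97, 1105, 74]);
translate([0, 73, 0]) rotate([0, atan2(300, 720), 0]) cube([44, 60, 780]);
translate([697, 73, 0]) mirror([1, 0, 0]) rotate([0, atan2(300, 720), 0]) cube([44, 60, 780]);
translate([0, 972, 0]) rotate([0, atan2(300, 720), 0]) cube([44, 60, 780]);
translate([697, 972, 0]) mirror([1, 0, 0]) rotate([0, atan2(300, 720), 0]) cube([44, 60, 780]);


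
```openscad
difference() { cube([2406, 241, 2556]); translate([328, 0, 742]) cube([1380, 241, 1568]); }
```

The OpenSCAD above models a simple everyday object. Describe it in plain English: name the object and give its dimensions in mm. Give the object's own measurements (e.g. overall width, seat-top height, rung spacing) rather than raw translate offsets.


A wall 2406 mm long (x), 241 mm thick (y), 2556 mm tall, with a rectangular window opening cut through it. The opening is 1380 mm wide and 1568 mm tall; its sill is at z = 742 mm and its near (−x) edge is 328 mm from the wall's −x end. The opening passes through the full wall thickness.


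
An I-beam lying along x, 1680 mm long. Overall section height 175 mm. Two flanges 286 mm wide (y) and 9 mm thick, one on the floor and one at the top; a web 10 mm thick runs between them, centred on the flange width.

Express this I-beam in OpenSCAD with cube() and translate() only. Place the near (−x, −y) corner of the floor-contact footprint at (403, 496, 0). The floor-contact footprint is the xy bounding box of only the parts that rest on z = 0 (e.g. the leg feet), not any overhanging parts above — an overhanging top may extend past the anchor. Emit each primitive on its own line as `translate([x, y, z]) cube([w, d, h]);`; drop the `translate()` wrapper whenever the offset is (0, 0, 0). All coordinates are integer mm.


translate([403, 496, 0]) cube([1680, 286, 9]);
translate([403, 634, 9]) cube([1680, 10, 157]);
translate([403, 496, 166]) cube([1680, 286, 9]);


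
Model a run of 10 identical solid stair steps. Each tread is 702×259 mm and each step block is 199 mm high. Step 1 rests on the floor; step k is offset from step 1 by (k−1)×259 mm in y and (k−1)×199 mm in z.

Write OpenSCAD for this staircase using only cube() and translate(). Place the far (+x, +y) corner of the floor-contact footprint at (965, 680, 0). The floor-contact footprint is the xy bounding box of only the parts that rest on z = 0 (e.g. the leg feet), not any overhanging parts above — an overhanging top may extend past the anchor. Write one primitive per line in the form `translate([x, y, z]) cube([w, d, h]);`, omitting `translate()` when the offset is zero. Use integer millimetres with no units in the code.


translate([263, 421, 0]) cube([702, 259, 199]);
translate([263, 680, 199]) cube([702, 259, 199]);
translate([263, 939, 398]) cube([702, 259, 199]);
translate([263, 1198, 597]) cube([702, 259, 199]);
translate([263, 1457, 796]) cube([702, 259, 199]);
translate([263, 1716, 995]) cube([702, 259, 199]);
translate([263, 1975, 1194]) cube([702, 259, 199]);
translate([263, 2234, 1393]) cube([702, 259, 199]);
translate([263, 2493, 1592]) cube([702, 259, 199]);
translate([263, 2752, 1791]) cube([702, 259, 199]);


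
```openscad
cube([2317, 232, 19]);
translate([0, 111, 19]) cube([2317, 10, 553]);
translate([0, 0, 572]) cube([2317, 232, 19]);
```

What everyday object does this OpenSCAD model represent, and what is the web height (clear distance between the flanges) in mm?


An I-beam. The web height is 553 mm.

Two wide flanges with a thin centred web — an I-beam. Overall 591 mm minus two 19 mm flanges gives a web of 591 − 2·19 = 553 mm.


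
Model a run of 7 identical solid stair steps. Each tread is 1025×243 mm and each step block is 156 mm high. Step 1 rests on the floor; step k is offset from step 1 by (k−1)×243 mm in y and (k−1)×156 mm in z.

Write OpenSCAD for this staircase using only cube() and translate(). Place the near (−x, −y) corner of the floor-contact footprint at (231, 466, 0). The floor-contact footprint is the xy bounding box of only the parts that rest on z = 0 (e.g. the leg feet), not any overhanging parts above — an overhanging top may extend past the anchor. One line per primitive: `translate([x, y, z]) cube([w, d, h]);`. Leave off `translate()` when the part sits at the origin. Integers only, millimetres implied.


translate([231, 466, 0]) cube([1025, 243, 156]);
translate([231, 709, 156]) cube([1025, 243, 156]);
translate([231, 952, 312]) cube([1025, 243, 156]);
translate([231, 1195, 468]) cube([1025, 243, 156]);
translate([231, 1438, 624]) cube([1025, 243, 156]);
translate([231, 1681, 780]) cube([1025, 243, 156]);
translate([231, 1924, 936]) cube([1025, 243, 156]);
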